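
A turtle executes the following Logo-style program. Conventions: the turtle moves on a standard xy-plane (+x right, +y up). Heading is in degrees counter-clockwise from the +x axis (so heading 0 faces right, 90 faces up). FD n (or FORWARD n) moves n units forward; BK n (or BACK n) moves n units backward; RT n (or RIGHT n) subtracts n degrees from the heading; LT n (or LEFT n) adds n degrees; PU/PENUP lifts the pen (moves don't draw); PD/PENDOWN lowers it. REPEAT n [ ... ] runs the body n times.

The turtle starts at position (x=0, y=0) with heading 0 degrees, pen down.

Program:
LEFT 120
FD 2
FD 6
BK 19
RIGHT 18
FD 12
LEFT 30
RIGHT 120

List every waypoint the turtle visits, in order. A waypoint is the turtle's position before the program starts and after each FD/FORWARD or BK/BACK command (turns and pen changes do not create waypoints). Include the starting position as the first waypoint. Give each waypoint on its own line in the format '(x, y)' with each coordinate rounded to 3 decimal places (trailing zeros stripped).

Answer: (0, 0)
(-1, 1.732)
(-4, 6.928)
(5.5, -9.526)
(3.005, 2.211)

Derivation:
Executing turtle program step by step:
Start: pos=(0,0), heading=0, pen down
LT 120: heading 0 -> 120
FD 2: (0,0) -> (-1,1.732) [heading=120, draw]
FD 6: (-1,1.732) -> (-4,6.928) [heading=120, draw]
BK 19: (-4,6.928) -> (5.5,-9.526) [heading=120, draw]
RT 18: heading 120 -> 102
FD 12: (5.5,-9.526) -> (3.005,2.211) [heading=102, draw]
LT 30: heading 102 -> 132
RT 120: heading 132 -> 12
Final: pos=(3.005,2.211), heading=12, 4 segment(s) drawn
Waypoints (5 total):
(0, 0)
(-1, 1.732)
(-4, 6.928)
(5.5, -9.526)
(3.005, 2.211)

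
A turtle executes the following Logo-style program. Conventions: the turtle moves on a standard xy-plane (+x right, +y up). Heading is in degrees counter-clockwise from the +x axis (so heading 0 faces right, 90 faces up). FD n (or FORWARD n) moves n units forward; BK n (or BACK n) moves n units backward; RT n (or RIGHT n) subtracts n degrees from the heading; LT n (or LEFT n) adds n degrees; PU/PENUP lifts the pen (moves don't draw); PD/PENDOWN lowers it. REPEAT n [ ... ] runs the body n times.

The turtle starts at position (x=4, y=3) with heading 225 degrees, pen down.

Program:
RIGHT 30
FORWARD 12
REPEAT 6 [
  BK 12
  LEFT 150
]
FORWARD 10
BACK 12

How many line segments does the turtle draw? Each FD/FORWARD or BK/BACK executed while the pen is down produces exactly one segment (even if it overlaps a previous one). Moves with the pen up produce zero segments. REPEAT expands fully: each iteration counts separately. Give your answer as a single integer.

Answer: 9

Derivation:
Executing turtle program step by step:
Start: pos=(4,3), heading=225, pen down
RT 30: heading 225 -> 195
FD 12: (4,3) -> (-7.591,-0.106) [heading=195, draw]
REPEAT 6 [
  -- iteration 1/6 --
  BK 12: (-7.591,-0.106) -> (4,3) [heading=195, draw]
  LT 150: heading 195 -> 345
  -- iteration 2/6 --
  BK 12: (4,3) -> (-7.591,6.106) [heading=345, draw]
  LT 150: heading 345 -> 135
  -- iteration 3/6 --
  BK 12: (-7.591,6.106) -> (0.894,-2.379) [heading=135, draw]
  LT 150: heading 135 -> 285
  -- iteration 4/6 --
  BK 12: (0.894,-2.379) -> (-2.212,9.212) [heading=285, draw]
  LT 150: heading 285 -> 75
  -- iteration 5/6 --
  BK 12: (-2.212,9.212) -> (-5.317,-2.379) [heading=75, draw]
  LT 150: heading 75 -> 225
  -- iteration 6/6 --
  BK 12: (-5.317,-2.379) -> (3.168,6.106) [heading=225, draw]
  LT 150: heading 225 -> 15
]
FD 10: (3.168,6.106) -> (12.827,8.694) [heading=15, draw]
BK 12: (12.827,8.694) -> (1.236,5.588) [heading=15, draw]
Final: pos=(1.236,5.588), heading=15, 9 segment(s) drawn
Segments drawn: 9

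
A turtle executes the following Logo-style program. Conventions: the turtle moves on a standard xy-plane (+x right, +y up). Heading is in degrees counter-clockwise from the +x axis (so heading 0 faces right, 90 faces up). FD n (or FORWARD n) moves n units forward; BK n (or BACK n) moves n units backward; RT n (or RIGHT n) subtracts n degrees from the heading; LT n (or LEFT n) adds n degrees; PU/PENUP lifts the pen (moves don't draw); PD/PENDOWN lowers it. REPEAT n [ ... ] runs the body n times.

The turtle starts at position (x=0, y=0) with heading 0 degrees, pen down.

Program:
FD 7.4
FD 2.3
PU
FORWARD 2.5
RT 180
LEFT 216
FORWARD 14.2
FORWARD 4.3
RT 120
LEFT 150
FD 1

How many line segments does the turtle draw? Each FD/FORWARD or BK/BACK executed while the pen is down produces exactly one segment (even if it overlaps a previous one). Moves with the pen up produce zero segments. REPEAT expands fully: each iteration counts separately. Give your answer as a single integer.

Answer: 2

Derivation:
Executing turtle program step by step:
Start: pos=(0,0), heading=0, pen down
FD 7.4: (0,0) -> (7.4,0) [heading=0, draw]
FD 2.3: (7.4,0) -> (9.7,0) [heading=0, draw]
PU: pen up
FD 2.5: (9.7,0) -> (12.2,0) [heading=0, move]
RT 180: heading 0 -> 180
LT 216: heading 180 -> 36
FD 14.2: (12.2,0) -> (23.688,8.347) [heading=36, move]
FD 4.3: (23.688,8.347) -> (27.167,10.874) [heading=36, move]
RT 120: heading 36 -> 276
LT 150: heading 276 -> 66
FD 1: (27.167,10.874) -> (27.574,11.788) [heading=66, move]
Final: pos=(27.574,11.788), heading=66, 2 segment(s) drawn
Segments drawn: 2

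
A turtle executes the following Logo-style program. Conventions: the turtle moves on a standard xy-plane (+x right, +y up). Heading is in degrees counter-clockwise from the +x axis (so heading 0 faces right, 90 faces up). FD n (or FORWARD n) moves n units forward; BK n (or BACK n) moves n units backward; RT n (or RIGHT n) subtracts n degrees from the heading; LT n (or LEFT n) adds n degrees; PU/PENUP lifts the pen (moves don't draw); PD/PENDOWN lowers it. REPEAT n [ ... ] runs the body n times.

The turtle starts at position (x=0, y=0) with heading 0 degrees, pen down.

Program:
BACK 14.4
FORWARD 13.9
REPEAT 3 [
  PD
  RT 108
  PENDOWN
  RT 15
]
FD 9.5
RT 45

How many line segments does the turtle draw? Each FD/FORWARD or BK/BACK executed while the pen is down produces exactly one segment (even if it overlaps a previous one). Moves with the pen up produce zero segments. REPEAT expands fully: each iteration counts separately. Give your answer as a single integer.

Answer: 3

Derivation:
Executing turtle program step by step:
Start: pos=(0,0), heading=0, pen down
BK 14.4: (0,0) -> (-14.4,0) [heading=0, draw]
FD 13.9: (-14.4,0) -> (-0.5,0) [heading=0, draw]
REPEAT 3 [
  -- iteration 1/3 --
  PD: pen down
  RT 108: heading 0 -> 252
  PD: pen down
  RT 15: heading 252 -> 237
  -- iteration 2/3 --
  PD: pen down
  RT 108: heading 237 -> 129
  PD: pen down
  RT 15: heading 129 -> 114
  -- iteration 3/3 --
  PD: pen down
  RT 108: heading 114 -> 6
  PD: pen down
  RT 15: heading 6 -> 351
]
FD 9.5: (-0.5,0) -> (8.883,-1.486) [heading=351, draw]
RT 45: heading 351 -> 306
Final: pos=(8.883,-1.486), heading=306, 3 segment(s) drawn
Segments drawn: 3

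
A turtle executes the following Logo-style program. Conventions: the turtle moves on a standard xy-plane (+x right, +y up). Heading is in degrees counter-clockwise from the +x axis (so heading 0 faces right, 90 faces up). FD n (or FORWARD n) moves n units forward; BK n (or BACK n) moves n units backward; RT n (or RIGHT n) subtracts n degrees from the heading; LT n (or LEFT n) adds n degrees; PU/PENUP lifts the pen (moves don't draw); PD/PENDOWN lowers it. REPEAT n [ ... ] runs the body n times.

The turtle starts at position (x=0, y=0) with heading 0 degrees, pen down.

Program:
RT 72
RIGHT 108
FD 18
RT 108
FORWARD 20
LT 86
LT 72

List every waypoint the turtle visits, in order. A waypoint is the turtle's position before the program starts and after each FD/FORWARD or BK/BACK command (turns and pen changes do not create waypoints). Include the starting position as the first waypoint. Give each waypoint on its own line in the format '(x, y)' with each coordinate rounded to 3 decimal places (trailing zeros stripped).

Executing turtle program step by step:
Start: pos=(0,0), heading=0, pen down
RT 72: heading 0 -> 288
RT 108: heading 288 -> 180
FD 18: (0,0) -> (-18,0) [heading=180, draw]
RT 108: heading 180 -> 72
FD 20: (-18,0) -> (-11.82,19.021) [heading=72, draw]
LT 86: heading 72 -> 158
LT 72: heading 158 -> 230
Final: pos=(-11.82,19.021), heading=230, 2 segment(s) drawn
Waypoints (3 total):
(0, 0)
(-18, 0)
(-11.82, 19.021)

Answer: (0, 0)
(-18, 0)
(-11.82, 19.021)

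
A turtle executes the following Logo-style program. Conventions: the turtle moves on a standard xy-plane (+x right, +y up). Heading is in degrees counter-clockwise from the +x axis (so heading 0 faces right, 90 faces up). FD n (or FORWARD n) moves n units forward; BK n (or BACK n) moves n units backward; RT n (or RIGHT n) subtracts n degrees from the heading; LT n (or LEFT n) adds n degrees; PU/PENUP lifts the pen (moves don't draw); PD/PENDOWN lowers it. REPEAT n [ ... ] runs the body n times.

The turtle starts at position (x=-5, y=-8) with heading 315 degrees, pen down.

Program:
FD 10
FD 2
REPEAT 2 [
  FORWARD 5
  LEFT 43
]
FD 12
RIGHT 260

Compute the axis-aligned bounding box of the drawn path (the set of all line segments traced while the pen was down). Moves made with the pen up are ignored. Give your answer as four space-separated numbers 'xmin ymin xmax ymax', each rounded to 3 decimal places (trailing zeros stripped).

Answer: -5 -20.195 21.074 -8

Derivation:
Executing turtle program step by step:
Start: pos=(-5,-8), heading=315, pen down
FD 10: (-5,-8) -> (2.071,-15.071) [heading=315, draw]
FD 2: (2.071,-15.071) -> (3.485,-16.485) [heading=315, draw]
REPEAT 2 [
  -- iteration 1/2 --
  FD 5: (3.485,-16.485) -> (7.021,-20.021) [heading=315, draw]
  LT 43: heading 315 -> 358
  -- iteration 2/2 --
  FD 5: (7.021,-20.021) -> (12.018,-20.195) [heading=358, draw]
  LT 43: heading 358 -> 41
]
FD 12: (12.018,-20.195) -> (21.074,-12.323) [heading=41, draw]
RT 260: heading 41 -> 141
Final: pos=(21.074,-12.323), heading=141, 5 segment(s) drawn

Segment endpoints: x in {-5, 2.071, 3.485, 7.021, 12.018, 21.074}, y in {-20.195, -20.021, -16.485, -15.071, -12.323, -8}
xmin=-5, ymin=-20.195, xmax=21.074, ymax=-8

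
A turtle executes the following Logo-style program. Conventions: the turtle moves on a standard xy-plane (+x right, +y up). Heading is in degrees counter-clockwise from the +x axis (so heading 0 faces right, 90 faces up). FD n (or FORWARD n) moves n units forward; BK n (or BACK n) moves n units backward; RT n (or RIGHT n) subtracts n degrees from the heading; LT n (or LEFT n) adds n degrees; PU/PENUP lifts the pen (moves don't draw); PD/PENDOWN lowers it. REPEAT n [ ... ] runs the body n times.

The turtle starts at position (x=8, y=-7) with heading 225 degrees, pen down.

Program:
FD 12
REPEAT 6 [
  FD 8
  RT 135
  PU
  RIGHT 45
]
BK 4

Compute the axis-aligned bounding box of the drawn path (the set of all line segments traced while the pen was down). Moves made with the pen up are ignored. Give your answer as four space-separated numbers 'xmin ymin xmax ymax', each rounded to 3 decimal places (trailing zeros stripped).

Answer: -6.142 -21.142 8 -7

Derivation:
Executing turtle program step by step:
Start: pos=(8,-7), heading=225, pen down
FD 12: (8,-7) -> (-0.485,-15.485) [heading=225, draw]
REPEAT 6 [
  -- iteration 1/6 --
  FD 8: (-0.485,-15.485) -> (-6.142,-21.142) [heading=225, draw]
  RT 135: heading 225 -> 90
  PU: pen up
  RT 45: heading 90 -> 45
  -- iteration 2/6 --
  FD 8: (-6.142,-21.142) -> (-0.485,-15.485) [heading=45, move]
  RT 135: heading 45 -> 270
  PU: pen up
  RT 45: heading 270 -> 225
  -- iteration 3/6 --
  FD 8: (-0.485,-15.485) -> (-6.142,-21.142) [heading=225, move]
  RT 135: heading 225 -> 90
  PU: pen up
  RT 45: heading 90 -> 45
  -- iteration 4/6 --
  FD 8: (-6.142,-21.142) -> (-0.485,-15.485) [heading=45, move]
  RT 135: heading 45 -> 270
  PU: pen up
  RT 45: heading 270 -> 225
  -- iteration 5/6 --
  FD 8: (-0.485,-15.485) -> (-6.142,-21.142) [heading=225, move]
  RT 135: heading 225 -> 90
  PU: pen up
  RT 45: heading 90 -> 45
  -- iteration 6/6 --
  FD 8: (-6.142,-21.142) -> (-0.485,-15.485) [heading=45, move]
  RT 135: heading 45 -> 270
  PU: pen up
  RT 45: heading 270 -> 225
]
BK 4: (-0.485,-15.485) -> (2.343,-12.657) [heading=225, move]
Final: pos=(2.343,-12.657), heading=225, 2 segment(s) drawn

Segment endpoints: x in {-6.142, -0.485, 8}, y in {-21.142, -15.485, -7}
xmin=-6.142, ymin=-21.142, xmax=8, ymax=-7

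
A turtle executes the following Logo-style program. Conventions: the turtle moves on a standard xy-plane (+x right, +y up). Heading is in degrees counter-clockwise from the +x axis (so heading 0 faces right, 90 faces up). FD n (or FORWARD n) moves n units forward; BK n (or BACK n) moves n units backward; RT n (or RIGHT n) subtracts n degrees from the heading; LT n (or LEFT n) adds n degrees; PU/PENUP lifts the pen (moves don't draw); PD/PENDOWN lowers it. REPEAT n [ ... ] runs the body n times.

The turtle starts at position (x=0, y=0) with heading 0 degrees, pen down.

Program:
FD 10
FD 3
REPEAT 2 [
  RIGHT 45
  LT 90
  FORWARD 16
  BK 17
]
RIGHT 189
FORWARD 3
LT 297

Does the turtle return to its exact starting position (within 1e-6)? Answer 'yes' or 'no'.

Executing turtle program step by step:
Start: pos=(0,0), heading=0, pen down
FD 10: (0,0) -> (10,0) [heading=0, draw]
FD 3: (10,0) -> (13,0) [heading=0, draw]
REPEAT 2 [
  -- iteration 1/2 --
  RT 45: heading 0 -> 315
  LT 90: heading 315 -> 45
  FD 16: (13,0) -> (24.314,11.314) [heading=45, draw]
  BK 17: (24.314,11.314) -> (12.293,-0.707) [heading=45, draw]
  -- iteration 2/2 --
  RT 45: heading 45 -> 0
  LT 90: heading 0 -> 90
  FD 16: (12.293,-0.707) -> (12.293,15.293) [heading=90, draw]
  BK 17: (12.293,15.293) -> (12.293,-1.707) [heading=90, draw]
]
RT 189: heading 90 -> 261
FD 3: (12.293,-1.707) -> (11.824,-4.67) [heading=261, draw]
LT 297: heading 261 -> 198
Final: pos=(11.824,-4.67), heading=198, 7 segment(s) drawn

Start position: (0, 0)
Final position: (11.824, -4.67)
Distance = 12.713; >= 1e-6 -> NOT closed

Answer: no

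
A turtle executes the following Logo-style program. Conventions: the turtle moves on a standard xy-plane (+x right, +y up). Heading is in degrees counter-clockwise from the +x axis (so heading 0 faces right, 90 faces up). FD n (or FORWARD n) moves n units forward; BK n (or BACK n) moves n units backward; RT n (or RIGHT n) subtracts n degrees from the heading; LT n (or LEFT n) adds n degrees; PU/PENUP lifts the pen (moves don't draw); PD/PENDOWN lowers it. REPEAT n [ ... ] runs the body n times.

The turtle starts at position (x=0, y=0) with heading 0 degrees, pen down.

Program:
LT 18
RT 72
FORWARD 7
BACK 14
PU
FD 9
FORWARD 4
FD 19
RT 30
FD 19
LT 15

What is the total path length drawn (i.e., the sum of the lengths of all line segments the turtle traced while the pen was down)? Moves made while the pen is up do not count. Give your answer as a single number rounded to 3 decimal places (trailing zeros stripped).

Executing turtle program step by step:
Start: pos=(0,0), heading=0, pen down
LT 18: heading 0 -> 18
RT 72: heading 18 -> 306
FD 7: (0,0) -> (4.114,-5.663) [heading=306, draw]
BK 14: (4.114,-5.663) -> (-4.114,5.663) [heading=306, draw]
PU: pen up
FD 9: (-4.114,5.663) -> (1.176,-1.618) [heading=306, move]
FD 4: (1.176,-1.618) -> (3.527,-4.854) [heading=306, move]
FD 19: (3.527,-4.854) -> (14.695,-20.225) [heading=306, move]
RT 30: heading 306 -> 276
FD 19: (14.695,-20.225) -> (16.681,-39.121) [heading=276, move]
LT 15: heading 276 -> 291
Final: pos=(16.681,-39.121), heading=291, 2 segment(s) drawn

Segment lengths:
  seg 1: (0,0) -> (4.114,-5.663), length = 7
  seg 2: (4.114,-5.663) -> (-4.114,5.663), length = 14
Total = 21

Answer: 21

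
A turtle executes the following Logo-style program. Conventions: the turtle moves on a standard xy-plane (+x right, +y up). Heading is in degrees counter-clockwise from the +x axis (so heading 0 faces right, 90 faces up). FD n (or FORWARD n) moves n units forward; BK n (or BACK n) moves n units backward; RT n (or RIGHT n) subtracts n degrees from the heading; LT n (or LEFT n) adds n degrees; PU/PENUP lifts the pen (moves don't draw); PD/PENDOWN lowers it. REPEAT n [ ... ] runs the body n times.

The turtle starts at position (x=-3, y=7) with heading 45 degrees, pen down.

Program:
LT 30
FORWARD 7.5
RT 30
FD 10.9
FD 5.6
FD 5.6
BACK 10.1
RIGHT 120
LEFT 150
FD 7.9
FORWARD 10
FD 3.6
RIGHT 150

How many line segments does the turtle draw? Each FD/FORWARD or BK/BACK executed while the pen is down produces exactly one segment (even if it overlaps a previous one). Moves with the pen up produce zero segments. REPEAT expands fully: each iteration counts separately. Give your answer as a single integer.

Answer: 8

Derivation:
Executing turtle program step by step:
Start: pos=(-3,7), heading=45, pen down
LT 30: heading 45 -> 75
FD 7.5: (-3,7) -> (-1.059,14.244) [heading=75, draw]
RT 30: heading 75 -> 45
FD 10.9: (-1.059,14.244) -> (6.649,21.952) [heading=45, draw]
FD 5.6: (6.649,21.952) -> (10.608,25.912) [heading=45, draw]
FD 5.6: (10.608,25.912) -> (14.568,29.872) [heading=45, draw]
BK 10.1: (14.568,29.872) -> (7.426,22.73) [heading=45, draw]
RT 120: heading 45 -> 285
LT 150: heading 285 -> 75
FD 7.9: (7.426,22.73) -> (9.471,30.361) [heading=75, draw]
FD 10: (9.471,30.361) -> (12.059,40.02) [heading=75, draw]
FD 3.6: (12.059,40.02) -> (12.991,43.497) [heading=75, draw]
RT 150: heading 75 -> 285
Final: pos=(12.991,43.497), heading=285, 8 segment(s) drawn
Segments drawn: 8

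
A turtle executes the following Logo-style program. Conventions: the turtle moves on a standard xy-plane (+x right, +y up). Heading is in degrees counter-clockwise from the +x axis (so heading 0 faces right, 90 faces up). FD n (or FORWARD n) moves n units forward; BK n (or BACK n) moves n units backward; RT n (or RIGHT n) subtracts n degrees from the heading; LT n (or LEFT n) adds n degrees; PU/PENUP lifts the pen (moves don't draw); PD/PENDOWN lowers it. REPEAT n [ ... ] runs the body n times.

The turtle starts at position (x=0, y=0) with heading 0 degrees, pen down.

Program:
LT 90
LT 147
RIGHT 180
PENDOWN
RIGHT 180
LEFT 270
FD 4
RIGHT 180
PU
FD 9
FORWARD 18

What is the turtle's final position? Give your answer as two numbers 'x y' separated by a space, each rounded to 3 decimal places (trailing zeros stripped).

Answer: 19.289 -12.527

Derivation:
Executing turtle program step by step:
Start: pos=(0,0), heading=0, pen down
LT 90: heading 0 -> 90
LT 147: heading 90 -> 237
RT 180: heading 237 -> 57
PD: pen down
RT 180: heading 57 -> 237
LT 270: heading 237 -> 147
FD 4: (0,0) -> (-3.355,2.179) [heading=147, draw]
RT 180: heading 147 -> 327
PU: pen up
FD 9: (-3.355,2.179) -> (4.193,-2.723) [heading=327, move]
FD 18: (4.193,-2.723) -> (19.289,-12.527) [heading=327, move]
Final: pos=(19.289,-12.527), heading=327, 1 segment(s) drawn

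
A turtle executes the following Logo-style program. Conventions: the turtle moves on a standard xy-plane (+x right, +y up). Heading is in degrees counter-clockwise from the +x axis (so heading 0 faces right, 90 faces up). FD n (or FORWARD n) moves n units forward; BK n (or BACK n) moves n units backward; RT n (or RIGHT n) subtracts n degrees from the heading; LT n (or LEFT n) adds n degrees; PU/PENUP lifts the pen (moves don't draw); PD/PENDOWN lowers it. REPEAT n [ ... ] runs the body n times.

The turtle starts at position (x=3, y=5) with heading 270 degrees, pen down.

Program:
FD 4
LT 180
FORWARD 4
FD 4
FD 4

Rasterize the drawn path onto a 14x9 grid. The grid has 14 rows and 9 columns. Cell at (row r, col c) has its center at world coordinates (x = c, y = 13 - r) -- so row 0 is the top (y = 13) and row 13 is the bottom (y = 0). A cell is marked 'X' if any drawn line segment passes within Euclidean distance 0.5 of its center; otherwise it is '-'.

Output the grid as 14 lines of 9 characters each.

Segment 0: (3,5) -> (3,1)
Segment 1: (3,1) -> (3,5)
Segment 2: (3,5) -> (3,9)
Segment 3: (3,9) -> (3,13)

Answer: ---X-----
---X-----
---X-----
---X-----
---X-----
---X-----
---X-----
---X-----
---X-----
---X-----
---X-----
---X-----
---X-----
---------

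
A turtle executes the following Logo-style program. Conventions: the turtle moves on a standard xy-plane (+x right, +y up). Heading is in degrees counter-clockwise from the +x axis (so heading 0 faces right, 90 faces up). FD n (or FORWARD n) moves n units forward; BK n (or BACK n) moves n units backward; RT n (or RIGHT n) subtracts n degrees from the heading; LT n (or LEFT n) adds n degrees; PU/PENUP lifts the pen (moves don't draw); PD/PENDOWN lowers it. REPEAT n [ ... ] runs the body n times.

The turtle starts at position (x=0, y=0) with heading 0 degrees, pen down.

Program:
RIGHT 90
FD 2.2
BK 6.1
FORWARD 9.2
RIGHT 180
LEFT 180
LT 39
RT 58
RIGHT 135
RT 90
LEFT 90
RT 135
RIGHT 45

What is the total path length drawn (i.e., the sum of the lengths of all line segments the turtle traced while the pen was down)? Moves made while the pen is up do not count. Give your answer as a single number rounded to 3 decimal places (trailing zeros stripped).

Executing turtle program step by step:
Start: pos=(0,0), heading=0, pen down
RT 90: heading 0 -> 270
FD 2.2: (0,0) -> (0,-2.2) [heading=270, draw]
BK 6.1: (0,-2.2) -> (0,3.9) [heading=270, draw]
FD 9.2: (0,3.9) -> (0,-5.3) [heading=270, draw]
RT 180: heading 270 -> 90
LT 180: heading 90 -> 270
LT 39: heading 270 -> 309
RT 58: heading 309 -> 251
RT 135: heading 251 -> 116
RT 90: heading 116 -> 26
LT 90: heading 26 -> 116
RT 135: heading 116 -> 341
RT 45: heading 341 -> 296
Final: pos=(0,-5.3), heading=296, 3 segment(s) drawn

Segment lengths:
  seg 1: (0,0) -> (0,-2.2), length = 2.2
  seg 2: (0,-2.2) -> (0,3.9), length = 6.1
  seg 3: (0,3.9) -> (0,-5.3), length = 9.2
Total = 17.5

Answer: 17.5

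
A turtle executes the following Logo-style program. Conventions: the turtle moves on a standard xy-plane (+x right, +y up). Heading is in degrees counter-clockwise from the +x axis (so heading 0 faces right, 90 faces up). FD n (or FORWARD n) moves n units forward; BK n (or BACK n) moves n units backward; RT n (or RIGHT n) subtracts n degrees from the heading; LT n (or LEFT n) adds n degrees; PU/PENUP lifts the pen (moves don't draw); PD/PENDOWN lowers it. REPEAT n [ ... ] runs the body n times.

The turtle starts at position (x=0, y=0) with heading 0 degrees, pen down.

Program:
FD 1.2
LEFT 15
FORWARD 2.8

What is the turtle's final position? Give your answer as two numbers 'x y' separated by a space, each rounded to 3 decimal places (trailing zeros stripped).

Executing turtle program step by step:
Start: pos=(0,0), heading=0, pen down
FD 1.2: (0,0) -> (1.2,0) [heading=0, draw]
LT 15: heading 0 -> 15
FD 2.8: (1.2,0) -> (3.905,0.725) [heading=15, draw]
Final: pos=(3.905,0.725), heading=15, 2 segment(s) drawn

Answer: 3.905 0.725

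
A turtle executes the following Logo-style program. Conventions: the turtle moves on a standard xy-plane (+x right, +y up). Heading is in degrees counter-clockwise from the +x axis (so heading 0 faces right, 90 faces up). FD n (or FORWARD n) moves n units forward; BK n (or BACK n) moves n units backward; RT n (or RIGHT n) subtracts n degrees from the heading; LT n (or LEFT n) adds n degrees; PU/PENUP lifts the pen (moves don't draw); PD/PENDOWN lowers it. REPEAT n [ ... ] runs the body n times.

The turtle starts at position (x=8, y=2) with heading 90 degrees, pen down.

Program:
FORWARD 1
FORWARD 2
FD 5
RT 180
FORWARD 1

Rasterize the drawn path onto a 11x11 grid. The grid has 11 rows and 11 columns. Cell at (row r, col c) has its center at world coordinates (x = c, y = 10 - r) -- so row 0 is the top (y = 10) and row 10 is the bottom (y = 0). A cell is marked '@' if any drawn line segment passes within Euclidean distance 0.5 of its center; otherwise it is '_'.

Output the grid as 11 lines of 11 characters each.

Answer: ________@__
________@__
________@__
________@__
________@__
________@__
________@__
________@__
________@__
___________
___________

Derivation:
Segment 0: (8,2) -> (8,3)
Segment 1: (8,3) -> (8,5)
Segment 2: (8,5) -> (8,10)
Segment 3: (8,10) -> (8,9)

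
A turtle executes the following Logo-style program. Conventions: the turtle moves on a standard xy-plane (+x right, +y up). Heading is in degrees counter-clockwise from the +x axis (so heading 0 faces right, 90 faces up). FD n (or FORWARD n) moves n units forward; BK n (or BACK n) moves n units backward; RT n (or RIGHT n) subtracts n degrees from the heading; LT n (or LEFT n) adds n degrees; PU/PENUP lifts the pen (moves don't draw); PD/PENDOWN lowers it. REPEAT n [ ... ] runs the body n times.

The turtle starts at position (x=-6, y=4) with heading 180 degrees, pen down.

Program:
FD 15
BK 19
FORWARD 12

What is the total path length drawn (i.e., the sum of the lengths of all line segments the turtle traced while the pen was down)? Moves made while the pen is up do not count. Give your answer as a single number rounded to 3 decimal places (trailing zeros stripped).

Executing turtle program step by step:
Start: pos=(-6,4), heading=180, pen down
FD 15: (-6,4) -> (-21,4) [heading=180, draw]
BK 19: (-21,4) -> (-2,4) [heading=180, draw]
FD 12: (-2,4) -> (-14,4) [heading=180, draw]
Final: pos=(-14,4), heading=180, 3 segment(s) drawn

Segment lengths:
  seg 1: (-6,4) -> (-21,4), length = 15
  seg 2: (-21,4) -> (-2,4), length = 19
  seg 3: (-2,4) -> (-14,4), length = 12
Total = 46

Answer: 46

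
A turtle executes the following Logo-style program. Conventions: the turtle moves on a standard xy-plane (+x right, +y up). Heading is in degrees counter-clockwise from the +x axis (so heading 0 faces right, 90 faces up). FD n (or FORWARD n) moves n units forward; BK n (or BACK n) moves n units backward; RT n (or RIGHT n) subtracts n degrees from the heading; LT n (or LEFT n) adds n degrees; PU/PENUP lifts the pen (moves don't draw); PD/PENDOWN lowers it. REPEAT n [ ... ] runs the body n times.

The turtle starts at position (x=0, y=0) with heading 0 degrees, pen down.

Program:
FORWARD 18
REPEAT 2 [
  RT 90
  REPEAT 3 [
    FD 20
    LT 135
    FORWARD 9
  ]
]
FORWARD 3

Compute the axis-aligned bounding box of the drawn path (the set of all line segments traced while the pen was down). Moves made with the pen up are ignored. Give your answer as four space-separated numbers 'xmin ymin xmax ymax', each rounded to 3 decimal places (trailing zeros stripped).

Executing turtle program step by step:
Start: pos=(0,0), heading=0, pen down
FD 18: (0,0) -> (18,0) [heading=0, draw]
REPEAT 2 [
  -- iteration 1/2 --
  RT 90: heading 0 -> 270
  REPEAT 3 [
    -- iteration 1/3 --
    FD 20: (18,0) -> (18,-20) [heading=270, draw]
    LT 135: heading 270 -> 45
    FD 9: (18,-20) -> (24.364,-13.636) [heading=45, draw]
    -- iteration 2/3 --
    FD 20: (24.364,-13.636) -> (38.506,0.506) [heading=45, draw]
    LT 135: heading 45 -> 180
    FD 9: (38.506,0.506) -> (29.506,0.506) [heading=180, draw]
    -- iteration 3/3 --
    FD 20: (29.506,0.506) -> (9.506,0.506) [heading=180, draw]
    LT 135: heading 180 -> 315
    FD 9: (9.506,0.506) -> (15.87,-5.858) [heading=315, draw]
  ]
  -- iteration 2/2 --
  RT 90: heading 315 -> 225
  REPEAT 3 [
    -- iteration 1/3 --
    FD 20: (15.87,-5.858) -> (1.728,-20) [heading=225, draw]
    LT 135: heading 225 -> 0
    FD 9: (1.728,-20) -> (10.728,-20) [heading=0, draw]
    -- iteration 2/3 --
    FD 20: (10.728,-20) -> (30.728,-20) [heading=0, draw]
    LT 135: heading 0 -> 135
    FD 9: (30.728,-20) -> (24.364,-13.636) [heading=135, draw]
    -- iteration 3/3 --
    FD 20: (24.364,-13.636) -> (10.222,0.506) [heading=135, draw]
    LT 135: heading 135 -> 270
    FD 9: (10.222,0.506) -> (10.222,-8.494) [heading=270, draw]
  ]
]
FD 3: (10.222,-8.494) -> (10.222,-11.494) [heading=270, draw]
Final: pos=(10.222,-11.494), heading=270, 14 segment(s) drawn

Segment endpoints: x in {0, 1.728, 9.506, 10.222, 10.222, 10.222, 10.728, 15.87, 18, 24.364, 24.364, 29.506, 30.728, 38.506}, y in {-20, -20, -20, -13.636, -13.636, -11.494, -8.494, -5.858, 0, 0.506, 0.506, 0.506, 0.506}
xmin=0, ymin=-20, xmax=38.506, ymax=0.506

Answer: 0 -20 38.506 0.506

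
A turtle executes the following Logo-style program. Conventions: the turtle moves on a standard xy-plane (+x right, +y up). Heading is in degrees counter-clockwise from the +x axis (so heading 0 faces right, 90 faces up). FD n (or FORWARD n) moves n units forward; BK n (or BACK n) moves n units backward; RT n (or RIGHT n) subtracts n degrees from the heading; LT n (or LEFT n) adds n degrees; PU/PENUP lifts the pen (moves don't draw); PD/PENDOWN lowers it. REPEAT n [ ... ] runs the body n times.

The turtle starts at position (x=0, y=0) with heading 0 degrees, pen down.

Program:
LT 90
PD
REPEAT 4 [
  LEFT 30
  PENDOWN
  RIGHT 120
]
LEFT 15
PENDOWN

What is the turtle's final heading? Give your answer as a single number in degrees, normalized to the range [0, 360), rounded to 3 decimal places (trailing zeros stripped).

Answer: 105

Derivation:
Executing turtle program step by step:
Start: pos=(0,0), heading=0, pen down
LT 90: heading 0 -> 90
PD: pen down
REPEAT 4 [
  -- iteration 1/4 --
  LT 30: heading 90 -> 120
  PD: pen down
  RT 120: heading 120 -> 0
  -- iteration 2/4 --
  LT 30: heading 0 -> 30
  PD: pen down
  RT 120: heading 30 -> 270
  -- iteration 3/4 --
  LT 30: heading 270 -> 300
  PD: pen down
  RT 120: heading 300 -> 180
  -- iteration 4/4 --
  LT 30: heading 180 -> 210
  PD: pen down
  RT 120: heading 210 -> 90
]
LT 15: heading 90 -> 105
PD: pen down
Final: pos=(0,0), heading=105, 0 segment(s) drawn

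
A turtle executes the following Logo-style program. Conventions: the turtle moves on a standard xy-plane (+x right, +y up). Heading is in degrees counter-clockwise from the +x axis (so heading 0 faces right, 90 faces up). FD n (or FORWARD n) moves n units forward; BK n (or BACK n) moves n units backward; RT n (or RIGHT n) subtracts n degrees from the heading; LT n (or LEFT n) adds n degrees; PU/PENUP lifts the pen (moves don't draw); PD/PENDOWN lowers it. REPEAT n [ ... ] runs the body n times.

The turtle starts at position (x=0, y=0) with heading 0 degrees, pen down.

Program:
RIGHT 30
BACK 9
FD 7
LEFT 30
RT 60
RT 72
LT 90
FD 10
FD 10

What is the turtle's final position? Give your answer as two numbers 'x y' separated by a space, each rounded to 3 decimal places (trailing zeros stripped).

Answer: 13.131 -12.383

Derivation:
Executing turtle program step by step:
Start: pos=(0,0), heading=0, pen down
RT 30: heading 0 -> 330
BK 9: (0,0) -> (-7.794,4.5) [heading=330, draw]
FD 7: (-7.794,4.5) -> (-1.732,1) [heading=330, draw]
LT 30: heading 330 -> 0
RT 60: heading 0 -> 300
RT 72: heading 300 -> 228
LT 90: heading 228 -> 318
FD 10: (-1.732,1) -> (5.699,-5.691) [heading=318, draw]
FD 10: (5.699,-5.691) -> (13.131,-12.383) [heading=318, draw]
Final: pos=(13.131,-12.383), heading=318, 4 segment(s) drawn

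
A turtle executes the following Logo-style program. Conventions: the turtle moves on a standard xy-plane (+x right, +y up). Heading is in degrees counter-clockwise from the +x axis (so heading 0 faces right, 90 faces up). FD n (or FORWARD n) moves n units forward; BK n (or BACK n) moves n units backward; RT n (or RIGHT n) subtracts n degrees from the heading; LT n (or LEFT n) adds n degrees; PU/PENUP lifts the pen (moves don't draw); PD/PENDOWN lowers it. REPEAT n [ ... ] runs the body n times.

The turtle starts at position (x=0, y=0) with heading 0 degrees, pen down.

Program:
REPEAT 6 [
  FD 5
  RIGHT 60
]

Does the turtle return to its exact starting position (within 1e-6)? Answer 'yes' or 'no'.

Executing turtle program step by step:
Start: pos=(0,0), heading=0, pen down
REPEAT 6 [
  -- iteration 1/6 --
  FD 5: (0,0) -> (5,0) [heading=0, draw]
  RT 60: heading 0 -> 300
  -- iteration 2/6 --
  FD 5: (5,0) -> (7.5,-4.33) [heading=300, draw]
  RT 60: heading 300 -> 240
  -- iteration 3/6 --
  FD 5: (7.5,-4.33) -> (5,-8.66) [heading=240, draw]
  RT 60: heading 240 -> 180
  -- iteration 4/6 --
  FD 5: (5,-8.66) -> (0,-8.66) [heading=180, draw]
  RT 60: heading 180 -> 120
  -- iteration 5/6 --
  FD 5: (0,-8.66) -> (-2.5,-4.33) [heading=120, draw]
  RT 60: heading 120 -> 60
  -- iteration 6/6 --
  FD 5: (-2.5,-4.33) -> (0,0) [heading=60, draw]
  RT 60: heading 60 -> 0
]
Final: pos=(0,0), heading=0, 6 segment(s) drawn

Start position: (0, 0)
Final position: (0, 0)
Distance = 0; < 1e-6 -> CLOSED

Answer: yes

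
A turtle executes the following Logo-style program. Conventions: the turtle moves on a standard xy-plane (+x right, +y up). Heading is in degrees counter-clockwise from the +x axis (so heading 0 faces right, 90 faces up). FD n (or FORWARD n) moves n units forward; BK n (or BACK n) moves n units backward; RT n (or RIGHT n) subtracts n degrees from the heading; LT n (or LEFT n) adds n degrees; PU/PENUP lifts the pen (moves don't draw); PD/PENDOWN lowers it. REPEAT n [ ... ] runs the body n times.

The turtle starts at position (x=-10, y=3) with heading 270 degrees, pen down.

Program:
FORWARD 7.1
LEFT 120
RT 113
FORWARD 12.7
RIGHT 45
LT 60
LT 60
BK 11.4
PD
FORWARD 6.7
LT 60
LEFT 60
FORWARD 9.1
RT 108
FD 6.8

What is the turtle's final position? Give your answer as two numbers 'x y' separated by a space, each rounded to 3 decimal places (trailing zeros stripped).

Answer: -9.732 -7.14

Derivation:
Executing turtle program step by step:
Start: pos=(-10,3), heading=270, pen down
FD 7.1: (-10,3) -> (-10,-4.1) [heading=270, draw]
LT 120: heading 270 -> 30
RT 113: heading 30 -> 277
FD 12.7: (-10,-4.1) -> (-8.452,-16.705) [heading=277, draw]
RT 45: heading 277 -> 232
LT 60: heading 232 -> 292
LT 60: heading 292 -> 352
BK 11.4: (-8.452,-16.705) -> (-19.741,-15.119) [heading=352, draw]
PD: pen down
FD 6.7: (-19.741,-15.119) -> (-13.107,-16.051) [heading=352, draw]
LT 60: heading 352 -> 52
LT 60: heading 52 -> 112
FD 9.1: (-13.107,-16.051) -> (-16.515,-7.614) [heading=112, draw]
RT 108: heading 112 -> 4
FD 6.8: (-16.515,-7.614) -> (-9.732,-7.14) [heading=4, draw]
Final: pos=(-9.732,-7.14), heading=4, 6 segment(s) drawn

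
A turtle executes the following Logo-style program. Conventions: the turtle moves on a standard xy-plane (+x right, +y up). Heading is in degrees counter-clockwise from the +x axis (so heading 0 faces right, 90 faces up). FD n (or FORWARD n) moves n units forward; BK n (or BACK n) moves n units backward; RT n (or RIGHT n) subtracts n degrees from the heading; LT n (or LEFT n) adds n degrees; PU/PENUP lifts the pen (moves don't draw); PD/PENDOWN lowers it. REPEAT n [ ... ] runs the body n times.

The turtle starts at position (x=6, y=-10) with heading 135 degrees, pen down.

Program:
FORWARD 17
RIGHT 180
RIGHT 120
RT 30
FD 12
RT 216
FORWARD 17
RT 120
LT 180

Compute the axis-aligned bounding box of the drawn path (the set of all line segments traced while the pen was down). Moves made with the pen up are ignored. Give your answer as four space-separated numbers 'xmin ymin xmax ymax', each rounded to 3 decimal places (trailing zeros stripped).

Executing turtle program step by step:
Start: pos=(6,-10), heading=135, pen down
FD 17: (6,-10) -> (-6.021,2.021) [heading=135, draw]
RT 180: heading 135 -> 315
RT 120: heading 315 -> 195
RT 30: heading 195 -> 165
FD 12: (-6.021,2.021) -> (-17.612,5.127) [heading=165, draw]
RT 216: heading 165 -> 309
FD 17: (-17.612,5.127) -> (-6.913,-8.085) [heading=309, draw]
RT 120: heading 309 -> 189
LT 180: heading 189 -> 9
Final: pos=(-6.913,-8.085), heading=9, 3 segment(s) drawn

Segment endpoints: x in {-17.612, -6.913, -6.021, 6}, y in {-10, -8.085, 2.021, 5.127}
xmin=-17.612, ymin=-10, xmax=6, ymax=5.127

Answer: -17.612 -10 6 5.127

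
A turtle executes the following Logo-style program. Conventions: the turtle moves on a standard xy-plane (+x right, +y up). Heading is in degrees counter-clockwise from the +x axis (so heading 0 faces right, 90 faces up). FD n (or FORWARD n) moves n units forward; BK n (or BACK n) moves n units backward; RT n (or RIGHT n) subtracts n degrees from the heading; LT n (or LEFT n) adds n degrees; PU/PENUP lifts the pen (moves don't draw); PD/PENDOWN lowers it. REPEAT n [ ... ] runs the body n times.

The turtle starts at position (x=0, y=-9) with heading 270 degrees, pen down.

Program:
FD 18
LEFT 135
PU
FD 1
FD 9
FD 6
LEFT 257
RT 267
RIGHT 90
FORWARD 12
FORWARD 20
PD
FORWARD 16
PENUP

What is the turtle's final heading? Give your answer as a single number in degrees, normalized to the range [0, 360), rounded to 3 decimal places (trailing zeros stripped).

Executing turtle program step by step:
Start: pos=(0,-9), heading=270, pen down
FD 18: (0,-9) -> (0,-27) [heading=270, draw]
LT 135: heading 270 -> 45
PU: pen up
FD 1: (0,-27) -> (0.707,-26.293) [heading=45, move]
FD 9: (0.707,-26.293) -> (7.071,-19.929) [heading=45, move]
FD 6: (7.071,-19.929) -> (11.314,-15.686) [heading=45, move]
LT 257: heading 45 -> 302
RT 267: heading 302 -> 35
RT 90: heading 35 -> 305
FD 12: (11.314,-15.686) -> (18.197,-25.516) [heading=305, move]
FD 20: (18.197,-25.516) -> (29.668,-41.899) [heading=305, move]
PD: pen down
FD 16: (29.668,-41.899) -> (38.845,-55.006) [heading=305, draw]
PU: pen up
Final: pos=(38.845,-55.006), heading=305, 2 segment(s) drawn

Answer: 305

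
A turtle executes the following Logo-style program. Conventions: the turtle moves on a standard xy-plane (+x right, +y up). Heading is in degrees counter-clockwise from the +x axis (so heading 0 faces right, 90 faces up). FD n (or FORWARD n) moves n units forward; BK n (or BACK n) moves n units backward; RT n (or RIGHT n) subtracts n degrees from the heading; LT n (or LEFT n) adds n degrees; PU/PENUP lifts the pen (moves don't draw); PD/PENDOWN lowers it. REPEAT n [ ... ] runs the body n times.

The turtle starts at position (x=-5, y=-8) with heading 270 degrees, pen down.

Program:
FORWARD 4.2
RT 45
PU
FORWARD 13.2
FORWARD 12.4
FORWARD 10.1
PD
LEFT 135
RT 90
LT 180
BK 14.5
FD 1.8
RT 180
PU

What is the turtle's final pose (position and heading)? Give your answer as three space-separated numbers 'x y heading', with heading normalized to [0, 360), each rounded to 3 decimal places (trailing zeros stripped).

Executing turtle program step by step:
Start: pos=(-5,-8), heading=270, pen down
FD 4.2: (-5,-8) -> (-5,-12.2) [heading=270, draw]
RT 45: heading 270 -> 225
PU: pen up
FD 13.2: (-5,-12.2) -> (-14.334,-21.534) [heading=225, move]
FD 12.4: (-14.334,-21.534) -> (-23.102,-30.302) [heading=225, move]
FD 10.1: (-23.102,-30.302) -> (-30.244,-37.444) [heading=225, move]
PD: pen down
LT 135: heading 225 -> 0
RT 90: heading 0 -> 270
LT 180: heading 270 -> 90
BK 14.5: (-30.244,-37.444) -> (-30.244,-51.944) [heading=90, draw]
FD 1.8: (-30.244,-51.944) -> (-30.244,-50.144) [heading=90, draw]
RT 180: heading 90 -> 270
PU: pen up
Final: pos=(-30.244,-50.144), heading=270, 3 segment(s) drawn

Answer: -30.244 -50.144 270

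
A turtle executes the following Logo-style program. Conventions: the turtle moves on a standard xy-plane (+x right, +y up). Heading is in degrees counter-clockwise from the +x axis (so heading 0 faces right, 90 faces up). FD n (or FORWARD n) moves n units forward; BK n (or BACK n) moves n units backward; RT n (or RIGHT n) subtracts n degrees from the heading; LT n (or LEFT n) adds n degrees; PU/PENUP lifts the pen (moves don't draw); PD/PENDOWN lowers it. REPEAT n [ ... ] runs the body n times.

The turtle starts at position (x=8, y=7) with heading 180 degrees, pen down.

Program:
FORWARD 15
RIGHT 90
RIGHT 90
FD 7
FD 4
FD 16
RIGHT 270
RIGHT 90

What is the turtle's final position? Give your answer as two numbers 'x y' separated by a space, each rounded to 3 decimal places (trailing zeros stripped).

Executing turtle program step by step:
Start: pos=(8,7), heading=180, pen down
FD 15: (8,7) -> (-7,7) [heading=180, draw]
RT 90: heading 180 -> 90
RT 90: heading 90 -> 0
FD 7: (-7,7) -> (0,7) [heading=0, draw]
FD 4: (0,7) -> (4,7) [heading=0, draw]
FD 16: (4,7) -> (20,7) [heading=0, draw]
RT 270: heading 0 -> 90
RT 90: heading 90 -> 0
Final: pos=(20,7), heading=0, 4 segment(s) drawn

Answer: 20 7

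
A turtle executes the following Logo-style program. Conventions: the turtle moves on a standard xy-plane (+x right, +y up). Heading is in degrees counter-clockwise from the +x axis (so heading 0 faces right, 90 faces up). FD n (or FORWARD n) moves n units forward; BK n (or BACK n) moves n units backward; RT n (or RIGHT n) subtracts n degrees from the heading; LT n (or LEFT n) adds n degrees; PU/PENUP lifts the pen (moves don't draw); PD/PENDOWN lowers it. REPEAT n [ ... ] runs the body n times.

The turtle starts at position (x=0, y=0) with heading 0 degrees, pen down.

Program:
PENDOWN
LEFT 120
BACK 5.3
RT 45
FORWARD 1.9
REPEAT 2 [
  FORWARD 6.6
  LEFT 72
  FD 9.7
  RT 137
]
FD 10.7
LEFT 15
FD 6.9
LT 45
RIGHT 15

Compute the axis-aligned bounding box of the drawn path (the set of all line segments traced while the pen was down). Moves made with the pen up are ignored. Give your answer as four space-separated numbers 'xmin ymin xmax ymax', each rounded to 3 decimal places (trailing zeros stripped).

Executing turtle program step by step:
Start: pos=(0,0), heading=0, pen down
PD: pen down
LT 120: heading 0 -> 120
BK 5.3: (0,0) -> (2.65,-4.59) [heading=120, draw]
RT 45: heading 120 -> 75
FD 1.9: (2.65,-4.59) -> (3.142,-2.755) [heading=75, draw]
REPEAT 2 [
  -- iteration 1/2 --
  FD 6.6: (3.142,-2.755) -> (4.85,3.62) [heading=75, draw]
  LT 72: heading 75 -> 147
  FD 9.7: (4.85,3.62) -> (-3.285,8.903) [heading=147, draw]
  RT 137: heading 147 -> 10
  -- iteration 2/2 --
  FD 6.6: (-3.285,8.903) -> (3.215,10.05) [heading=10, draw]
  LT 72: heading 10 -> 82
  FD 9.7: (3.215,10.05) -> (4.565,19.655) [heading=82, draw]
  RT 137: heading 82 -> 305
]
FD 10.7: (4.565,19.655) -> (10.702,10.89) [heading=305, draw]
LT 15: heading 305 -> 320
FD 6.9: (10.702,10.89) -> (15.988,6.455) [heading=320, draw]
LT 45: heading 320 -> 5
RT 15: heading 5 -> 350
Final: pos=(15.988,6.455), heading=350, 8 segment(s) drawn

Segment endpoints: x in {-3.285, 0, 2.65, 3.142, 3.215, 4.565, 4.85, 10.702, 15.988}, y in {-4.59, -2.755, 0, 3.62, 6.455, 8.903, 10.05, 10.89, 19.655}
xmin=-3.285, ymin=-4.59, xmax=15.988, ymax=19.655

Answer: -3.285 -4.59 15.988 19.655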